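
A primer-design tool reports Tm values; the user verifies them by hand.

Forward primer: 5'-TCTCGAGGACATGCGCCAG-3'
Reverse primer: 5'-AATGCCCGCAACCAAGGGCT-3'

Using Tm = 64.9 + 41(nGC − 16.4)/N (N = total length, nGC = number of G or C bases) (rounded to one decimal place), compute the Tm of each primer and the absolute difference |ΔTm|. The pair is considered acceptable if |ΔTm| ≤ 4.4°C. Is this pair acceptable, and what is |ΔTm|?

Forward: G+C = 12, N = 19 → Tm = 64.9 + 41·(12 − 16.4)/19 = 55.4°C.
Reverse: G+C = 12, N = 20 → Tm = 64.9 + 41·(12 − 16.4)/20 = 55.9°C.
|ΔTm| = |55.4 − 55.9| = 0.5°C, ≤ 4.4°C.

|ΔTm| = 0.5°C; the pair is acceptable.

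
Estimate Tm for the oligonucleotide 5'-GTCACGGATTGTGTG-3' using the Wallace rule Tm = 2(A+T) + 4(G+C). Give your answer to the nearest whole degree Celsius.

Base counts: A=2, T=5, G=6, C=2 (length 15).
Tm = 2·(2+5) + 4·(6+2) = 2·7 + 4·8 = 14 + 32 = 46°C.

46°C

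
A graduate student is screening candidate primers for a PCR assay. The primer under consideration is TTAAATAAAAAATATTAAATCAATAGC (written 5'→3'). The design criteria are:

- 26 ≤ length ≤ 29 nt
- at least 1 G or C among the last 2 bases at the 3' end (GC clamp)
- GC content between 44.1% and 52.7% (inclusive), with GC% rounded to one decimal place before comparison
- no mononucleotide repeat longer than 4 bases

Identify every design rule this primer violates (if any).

Base counts: A=16, T=8, G=1, C=2 (length 27).
length: length 27 ✓
GC clamp: 3' end GC has 2 G/C ✓
GC content: GC 3/27 = 11.1%, outside 44.1–52.7% ✗
homopolymer run: longest run = 6, exceeds 4 ✗

Fails: GC content, homopolymer run.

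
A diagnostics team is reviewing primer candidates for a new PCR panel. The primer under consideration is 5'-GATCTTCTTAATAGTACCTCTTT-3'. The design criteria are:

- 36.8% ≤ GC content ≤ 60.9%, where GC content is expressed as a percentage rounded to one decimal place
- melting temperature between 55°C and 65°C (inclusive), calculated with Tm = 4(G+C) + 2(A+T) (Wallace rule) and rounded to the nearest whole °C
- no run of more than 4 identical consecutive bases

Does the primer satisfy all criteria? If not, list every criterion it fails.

Fails: GC content.

Base counts: A=5, T=11, G=2, C=5 (length 23).
GC content: GC 7/23 = 30.4%, outside 36.8–60.9% ✗
Tm: Tm = 2·16 + 4·7 = 60°C ✓
homopolymer run: longest run = 3 ✓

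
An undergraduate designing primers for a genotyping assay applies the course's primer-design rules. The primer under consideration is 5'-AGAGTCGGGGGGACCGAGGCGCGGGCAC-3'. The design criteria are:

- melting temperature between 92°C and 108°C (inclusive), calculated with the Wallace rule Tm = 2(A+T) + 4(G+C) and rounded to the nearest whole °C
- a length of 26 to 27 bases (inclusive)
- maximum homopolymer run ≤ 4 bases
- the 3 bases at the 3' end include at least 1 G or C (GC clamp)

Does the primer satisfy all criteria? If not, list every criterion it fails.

Fails: length, homopolymer run.

Base counts: A=5, T=1, G=15, C=7 (length 28).
Tm: Tm = 2·6 + 4·22 = 100°C ✓
length: length 28, outside 26–27 ✗
homopolymer run: longest run = 6, exceeds 4 ✗
GC clamp: 3' end CAC has 2 G/C ✓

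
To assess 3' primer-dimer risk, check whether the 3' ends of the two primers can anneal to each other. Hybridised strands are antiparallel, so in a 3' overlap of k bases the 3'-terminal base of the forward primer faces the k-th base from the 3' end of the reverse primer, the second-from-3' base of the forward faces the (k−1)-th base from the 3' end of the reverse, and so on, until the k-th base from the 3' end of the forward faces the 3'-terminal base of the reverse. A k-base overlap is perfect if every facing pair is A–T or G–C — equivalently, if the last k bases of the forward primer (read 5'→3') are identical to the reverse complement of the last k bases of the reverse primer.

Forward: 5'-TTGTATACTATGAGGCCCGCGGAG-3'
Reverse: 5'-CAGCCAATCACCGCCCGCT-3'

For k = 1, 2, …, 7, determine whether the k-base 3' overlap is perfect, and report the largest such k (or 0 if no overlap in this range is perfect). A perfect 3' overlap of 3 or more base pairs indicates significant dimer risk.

Last 7 bases (5'→3') — forward …CGCGGAG, reverse …GCCCGCT.
Reverse complement of the reverse primer's last 7 bases: AGCGGGC; its first k bases are the reverse complement of the reverse primer's last k bases, so a perfect k-base overlap needs the forward primer's last k bases to equal them.
Comparing (forward last k vs required): k=1: G vs A ✗; k=2: AG vs AG ✓; k=3: GAG vs AGC ✗; k=4: GGAG vs AGCG ✗; k=5: CGGAG vs AGCGG ✗; k=6: GCGGAG vs AGCGGG ✗; k=7: CGCGGAG vs AGCGGGC ✗.
Only k = 2 is perfect, so the longest perfect 3' overlap is 2.

Longest perfect overlap: 2 complementary base pairs; below the dimer-risk threshold (threshold 3).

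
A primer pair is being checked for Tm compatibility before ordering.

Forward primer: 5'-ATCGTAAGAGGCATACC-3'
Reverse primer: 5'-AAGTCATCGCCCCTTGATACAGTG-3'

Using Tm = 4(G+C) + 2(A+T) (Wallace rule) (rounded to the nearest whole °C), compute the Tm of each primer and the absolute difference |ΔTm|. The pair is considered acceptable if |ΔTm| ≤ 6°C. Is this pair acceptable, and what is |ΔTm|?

|ΔTm| = 22°C; the pair is not acceptable.

Forward: A=6 T=3 G=4 C=4 → Tm = 2·9 + 4·8 = 50°C.
Reverse: A=6 T=6 G=5 C=7 → Tm = 2·12 + 4·12 = 72°C.
|ΔTm| = |50 − 72| = 22°C, > 6°C.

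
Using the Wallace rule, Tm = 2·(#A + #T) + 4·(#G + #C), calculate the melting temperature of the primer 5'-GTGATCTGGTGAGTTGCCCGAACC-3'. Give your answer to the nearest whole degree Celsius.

Base counts: A=4, T=6, G=8, C=6 (length 24).
Tm = 2·(4+6) + 4·(8+6) = 2·10 + 4·14 = 20 + 56 = 76°C.

76°C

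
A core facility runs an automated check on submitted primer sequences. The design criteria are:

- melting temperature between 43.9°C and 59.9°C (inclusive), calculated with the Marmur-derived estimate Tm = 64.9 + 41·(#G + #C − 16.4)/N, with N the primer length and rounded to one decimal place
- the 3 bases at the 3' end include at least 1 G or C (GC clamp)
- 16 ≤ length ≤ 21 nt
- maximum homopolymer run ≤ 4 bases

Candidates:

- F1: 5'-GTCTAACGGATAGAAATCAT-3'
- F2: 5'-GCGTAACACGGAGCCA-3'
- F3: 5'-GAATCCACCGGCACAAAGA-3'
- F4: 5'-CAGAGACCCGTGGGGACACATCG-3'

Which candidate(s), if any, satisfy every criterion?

F1 (20 nt, A=8 T=5 G=4 C=3): Tm = 64.9 + 41·(7 − 16.4)/20 = 45.6°C ✓; 3' end CAT has 1 G/C ✓; length 20 ✓; longest run = 3 ✓ — passes.
F2 (16 nt, A=5 T=1 G=5 C=5): Tm = 64.9 + 41·(10 − 16.4)/16 = 48.5°C ✓; 3' end CCA has 2 G/C ✓; length 16 ✓; longest run = 2 ✓ — passes.
F3 (19 nt, A=8 T=1 G=4 C=6): Tm = 64.9 + 41·(10 − 16.4)/19 = 51.1°C ✓; 3' end AGA has 1 G/C ✓; length 19 ✓; longest run = 3 ✓ — passes.
F4 (23 nt, A=6 T=2 G=8 C=7): Tm = 64.9 + 41·(15 − 16.4)/23 = 62.4°C, outside 43.9–59.9°C ✗; 3' end TCG has 2 G/C ✓; length 23, outside 16–21 ✗; longest run = 4 ✓ — fails.

F1, F2 and F3.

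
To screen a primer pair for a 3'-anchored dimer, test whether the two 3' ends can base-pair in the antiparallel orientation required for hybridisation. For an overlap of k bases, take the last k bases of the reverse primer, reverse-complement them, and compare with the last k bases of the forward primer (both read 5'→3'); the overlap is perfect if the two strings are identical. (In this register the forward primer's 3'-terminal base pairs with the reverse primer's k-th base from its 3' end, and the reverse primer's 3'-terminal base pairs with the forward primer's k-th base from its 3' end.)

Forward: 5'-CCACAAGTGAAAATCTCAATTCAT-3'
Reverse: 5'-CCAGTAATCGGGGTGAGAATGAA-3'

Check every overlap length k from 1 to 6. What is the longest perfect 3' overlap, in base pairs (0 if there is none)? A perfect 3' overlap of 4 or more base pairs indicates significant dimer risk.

Longest perfect overlap: 5 complementary base pairs; significant dimer risk (threshold 4).

Last 6 bases (5'→3') — forward …ATTCAT, reverse …AATGAA.
Reverse complement of the reverse primer's last 6 bases: TTCATT; its first k bases are the reverse complement of the reverse primer's last k bases, so a perfect k-base overlap needs the forward primer's last k bases to equal them.
Comparing (forward last k vs required): k=1: T vs T ✓; k=2: AT vs TT ✗; k=3: CAT vs TTC ✗; k=4: TCAT vs TTCA ✗; k=5: TTCAT vs TTCAT ✓; k=6: ATTCAT vs TTCATT ✗.
Perfect overlaps at k = 1, 5; the largest is 5.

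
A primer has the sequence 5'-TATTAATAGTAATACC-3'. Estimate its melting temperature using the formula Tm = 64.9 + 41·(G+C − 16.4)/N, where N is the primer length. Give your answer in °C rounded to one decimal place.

Base counts: A=7, T=6, G=1, C=2; G+C = 3, N = 16.
Tm = 64.9 + 41·(3 − 16.4)/16 = 64.9 + -549.40/16 = 30.6°C.

30.6°C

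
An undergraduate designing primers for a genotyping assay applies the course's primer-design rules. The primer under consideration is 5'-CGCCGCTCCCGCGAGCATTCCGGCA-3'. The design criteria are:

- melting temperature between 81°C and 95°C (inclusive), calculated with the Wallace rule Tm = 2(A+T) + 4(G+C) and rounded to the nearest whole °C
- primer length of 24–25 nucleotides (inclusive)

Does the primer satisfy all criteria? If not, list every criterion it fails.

Base counts: A=3, T=3, G=7, C=12 (length 25).
Tm: Tm = 2·6 + 4·19 = 88°C ✓
length: length 25 ✓

Meets all criteria.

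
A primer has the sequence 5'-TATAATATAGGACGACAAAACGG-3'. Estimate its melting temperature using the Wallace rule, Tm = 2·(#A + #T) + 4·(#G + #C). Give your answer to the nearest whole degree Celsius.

62°C

Base counts: A=11, T=4, G=5, C=3 (length 23).
Tm = 2·(11+4) + 4·(5+3) = 2·15 + 4·8 = 30 + 32 = 62°C.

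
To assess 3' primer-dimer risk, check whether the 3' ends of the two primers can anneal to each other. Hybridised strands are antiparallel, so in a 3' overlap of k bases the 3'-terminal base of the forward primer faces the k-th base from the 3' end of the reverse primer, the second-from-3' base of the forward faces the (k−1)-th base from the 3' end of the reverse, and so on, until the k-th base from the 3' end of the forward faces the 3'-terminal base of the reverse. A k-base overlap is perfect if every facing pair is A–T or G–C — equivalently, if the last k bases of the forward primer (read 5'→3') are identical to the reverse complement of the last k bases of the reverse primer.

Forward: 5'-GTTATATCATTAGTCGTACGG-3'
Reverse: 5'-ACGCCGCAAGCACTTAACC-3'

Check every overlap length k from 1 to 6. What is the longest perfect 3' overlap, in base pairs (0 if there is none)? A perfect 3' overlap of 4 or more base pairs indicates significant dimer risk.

Last 6 bases (5'→3') — forward …GTACGG, reverse …TTAACC.
Reverse complement of the reverse primer's last 6 bases: GGTTAA; its first k bases are the reverse complement of the reverse primer's last k bases, so a perfect k-base overlap needs the forward primer's last k bases to equal them.
Comparing (forward last k vs required): k=1: G vs G ✓; k=2: GG vs GG ✓; k=3: CGG vs GGT ✗; k=4: ACGG vs GGTT ✗; k=5: TACGG vs GGTTA ✗; k=6: GTACGG vs GGTTAA ✗.
Perfect overlaps at k = 1, 2; the largest is 2.

Longest perfect overlap: 2 complementary base pairs; below the dimer-risk threshold (threshold 4).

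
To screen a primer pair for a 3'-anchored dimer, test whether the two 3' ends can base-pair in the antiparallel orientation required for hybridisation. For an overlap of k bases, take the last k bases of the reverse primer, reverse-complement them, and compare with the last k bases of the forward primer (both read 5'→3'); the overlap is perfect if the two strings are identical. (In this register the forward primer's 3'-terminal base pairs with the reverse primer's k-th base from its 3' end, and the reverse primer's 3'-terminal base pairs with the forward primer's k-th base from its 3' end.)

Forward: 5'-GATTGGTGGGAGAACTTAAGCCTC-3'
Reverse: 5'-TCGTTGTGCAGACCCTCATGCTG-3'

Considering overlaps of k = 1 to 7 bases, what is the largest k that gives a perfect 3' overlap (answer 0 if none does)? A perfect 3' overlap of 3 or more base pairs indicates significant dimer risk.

Last 7 bases (5'→3') — forward …AAGCCTC, reverse …CATGCTG.
Reverse complement of the reverse primer's last 7 bases: CAGCATG; its first k bases are the reverse complement of the reverse primer's last k bases, so a perfect k-base overlap needs the forward primer's last k bases to equal them.
Comparing (forward last k vs required): k=1: C vs C ✓; k=2: TC vs CA ✗; k=3: CTC vs CAG ✗; k=4: CCTC vs CAGC ✗; k=5: GCCTC vs CAGCA ✗; k=6: AGCCTC vs CAGCAT ✗; k=7: AAGCCTC vs CAGCATG ✗.
Only k = 1 is perfect, so the longest perfect 3' overlap is 1.

Longest perfect overlap: 1 complementary base pair; below the dimer-risk threshold (threshold 3).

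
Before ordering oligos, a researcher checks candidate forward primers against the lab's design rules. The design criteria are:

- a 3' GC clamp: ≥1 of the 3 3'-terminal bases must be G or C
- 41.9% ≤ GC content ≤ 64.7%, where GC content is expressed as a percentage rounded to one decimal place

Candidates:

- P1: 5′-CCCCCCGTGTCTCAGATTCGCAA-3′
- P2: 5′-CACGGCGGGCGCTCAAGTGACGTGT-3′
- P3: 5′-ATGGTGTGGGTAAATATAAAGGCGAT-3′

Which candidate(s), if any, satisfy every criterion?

P1 (23 nt, A=4 T=5 G=4 C=10): 3' end CAA has 1 G/C ✓; GC 14/23 = 60.9% ✓ — passes.
P2 (25 nt, A=4 T=4 G=10 C=7): 3' end TGT has 1 G/C ✓; GC 17/25 = 68.0%, outside 41.9–64.7% ✗ — fails.
P3 (26 nt, A=9 T=7 G=9 C=1): 3' end GAT has 1 G/C ✓; GC 10/26 = 38.5%, outside 41.9–64.7% ✗ — fails.

P1 only.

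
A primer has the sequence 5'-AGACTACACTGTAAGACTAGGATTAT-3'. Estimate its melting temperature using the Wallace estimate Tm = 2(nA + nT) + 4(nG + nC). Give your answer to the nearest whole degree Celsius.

70°C

Base counts: A=10, T=7, G=5, C=4 (length 26).
Tm = 2·(10+7) + 4·(5+4) = 2·17 + 4·9 = 34 + 36 = 70°C.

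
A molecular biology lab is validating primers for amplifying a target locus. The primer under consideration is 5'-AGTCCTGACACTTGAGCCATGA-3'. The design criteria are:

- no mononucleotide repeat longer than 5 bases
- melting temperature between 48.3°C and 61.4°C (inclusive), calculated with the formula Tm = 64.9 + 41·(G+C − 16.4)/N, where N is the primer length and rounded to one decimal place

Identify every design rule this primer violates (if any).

Meets all criteria.

Base counts: A=6, T=5, G=5, C=6 (length 22).
homopolymer run: longest run = 2 ✓
Tm: Tm = 64.9 + 41·(11 − 16.4)/22 = 54.8°C ✓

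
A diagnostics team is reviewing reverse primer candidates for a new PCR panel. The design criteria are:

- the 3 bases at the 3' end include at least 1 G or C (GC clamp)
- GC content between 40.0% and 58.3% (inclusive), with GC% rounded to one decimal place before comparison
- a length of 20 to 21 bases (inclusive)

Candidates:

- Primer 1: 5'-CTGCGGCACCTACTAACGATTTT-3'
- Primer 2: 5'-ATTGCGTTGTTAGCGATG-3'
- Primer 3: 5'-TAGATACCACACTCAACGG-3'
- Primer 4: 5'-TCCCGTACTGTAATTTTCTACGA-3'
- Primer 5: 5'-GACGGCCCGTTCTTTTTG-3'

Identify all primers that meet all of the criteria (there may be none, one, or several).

None of the candidates satisfy all criteria.

Primer 1 (23 nt, A=5 T=7 G=4 C=7): 3' end TTT has 0 G/C, need ≥1 ✗; GC 11/23 = 47.8% ✓; length 23, outside 20–21 ✗ — fails.
Primer 2 (18 nt, A=3 T=7 G=6 C=2): 3' end ATG has 1 G/C ✓; GC 8/18 = 44.4% ✓; length 18, outside 20–21 ✗ — fails.
Primer 3 (19 nt, A=7 T=3 G=3 C=6): 3' end CGG has 3 G/C ✓; GC 9/19 = 47.4% ✓; length 19, outside 20–21 ✗ — fails.
Primer 4 (23 nt, A=5 T=9 G=3 C=6): 3' end CGA has 2 G/C ✓; GC 9/23 = 39.1%, outside 40.0–58.3% ✗; length 23, outside 20–21 ✗ — fails.
Primer 5 (18 nt, A=1 T=7 G=5 C=5): 3' end TTG has 1 G/C ✓; GC 10/18 = 55.6% ✓; length 18, outside 20–21 ✗ — fails.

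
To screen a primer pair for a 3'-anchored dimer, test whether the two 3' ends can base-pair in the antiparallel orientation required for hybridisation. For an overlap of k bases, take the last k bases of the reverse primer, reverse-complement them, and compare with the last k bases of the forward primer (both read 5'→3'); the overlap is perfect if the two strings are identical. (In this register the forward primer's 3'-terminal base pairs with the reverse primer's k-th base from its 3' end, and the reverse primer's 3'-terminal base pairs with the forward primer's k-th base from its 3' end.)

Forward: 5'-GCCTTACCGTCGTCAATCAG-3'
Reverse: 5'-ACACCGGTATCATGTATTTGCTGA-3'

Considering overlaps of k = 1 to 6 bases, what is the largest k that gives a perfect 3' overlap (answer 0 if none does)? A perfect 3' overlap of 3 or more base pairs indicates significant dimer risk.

Longest perfect overlap: 4 complementary base pairs; significant dimer risk (threshold 3).

Last 6 bases (5'→3') — forward …AATCAG, reverse …TGCTGA.
Reverse complement of the reverse primer's last 6 bases: TCAGCA; its first k bases are the reverse complement of the reverse primer's last k bases, so a perfect k-base overlap needs the forward primer's last k bases to equal them.
Comparing (forward last k vs required): k=1: G vs T ✗; k=2: AG vs TC ✗; k=3: CAG vs TCA ✗; k=4: TCAG vs TCAG ✓; k=5: ATCAG vs TCAGC ✗; k=6: AATCAG vs TCAGCA ✗.
Only k = 4 is perfect, so the longest perfect 3' overlap is 4.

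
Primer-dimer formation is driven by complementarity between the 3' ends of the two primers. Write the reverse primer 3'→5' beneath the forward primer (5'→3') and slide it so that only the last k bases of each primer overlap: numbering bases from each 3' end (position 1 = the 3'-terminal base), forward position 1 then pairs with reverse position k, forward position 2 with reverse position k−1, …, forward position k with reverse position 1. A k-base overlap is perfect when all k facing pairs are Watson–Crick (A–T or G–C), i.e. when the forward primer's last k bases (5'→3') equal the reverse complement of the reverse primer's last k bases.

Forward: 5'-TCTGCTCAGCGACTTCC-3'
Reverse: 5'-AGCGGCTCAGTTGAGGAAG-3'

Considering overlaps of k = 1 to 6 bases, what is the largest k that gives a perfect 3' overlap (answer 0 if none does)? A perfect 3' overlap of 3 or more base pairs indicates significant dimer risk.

Last 6 bases (5'→3') — forward …ACTTCC, reverse …AGGAAG.
Reverse complement of the reverse primer's last 6 bases: CTTCCT; its first k bases are the reverse complement of the reverse primer's last k bases, so a perfect k-base overlap needs the forward primer's last k bases to equal them.
Comparing (forward last k vs required): k=1: C vs C ✓; k=2: CC vs CT ✗; k=3: TCC vs CTT ✗; k=4: TTCC vs CTTC ✗; k=5: CTTCC vs CTTCC ✓; k=6: ACTTCC vs CTTCCT ✗.
Perfect overlaps at k = 1, 5; the largest is 5.

Longest perfect overlap: 5 complementary base pairs; significant dimer risk (threshold 3).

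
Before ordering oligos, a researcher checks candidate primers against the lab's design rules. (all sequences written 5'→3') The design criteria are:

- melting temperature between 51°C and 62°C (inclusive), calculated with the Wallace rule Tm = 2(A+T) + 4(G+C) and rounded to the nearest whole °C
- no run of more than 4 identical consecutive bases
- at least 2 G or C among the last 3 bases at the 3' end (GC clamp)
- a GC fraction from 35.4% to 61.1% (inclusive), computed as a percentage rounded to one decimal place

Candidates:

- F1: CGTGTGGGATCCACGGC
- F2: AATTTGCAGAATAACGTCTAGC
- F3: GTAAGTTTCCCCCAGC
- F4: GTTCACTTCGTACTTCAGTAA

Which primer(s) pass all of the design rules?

F1 (17 nt, A=2 T=3 G=7 C=5): Tm = 2·5 + 4·12 = 58°C ✓; longest run = 3 ✓; 3' end GGC has 3 G/C ✓; GC 12/17 = 70.6%, outside 35.4–61.1% ✗ — fails.
F2 (22 nt, A=8 T=6 G=4 C=4): Tm = 2·14 + 4·8 = 60°C ✓; longest run = 3 ✓; 3' end AGC has 2 G/C ✓; GC 8/22 = 36.4% ✓ — passes.
F3 (16 nt, A=3 T=4 G=3 C=6): Tm = 2·7 + 4·9 = 50°C, outside 51–62°C ✗; longest run = 5, exceeds 4 ✗; 3' end AGC has 2 G/C ✓; GC 9/16 = 56.3% ✓ — fails.
F4 (21 nt, A=5 T=8 G=3 C=5): Tm = 2·13 + 4·8 = 58°C ✓; longest run = 2 ✓; 3' end TAA has 0 G/C, need ≥2 ✗; GC 8/21 = 38.1% ✓ — fails.

F2 only.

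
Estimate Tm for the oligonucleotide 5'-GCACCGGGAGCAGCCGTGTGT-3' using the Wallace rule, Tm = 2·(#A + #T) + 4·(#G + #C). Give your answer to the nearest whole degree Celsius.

72°C

Base counts: A=3, T=3, G=9, C=6 (length 21).
Tm = 2·(3+3) + 4·(9+6) = 2·6 + 4·15 = 12 + 60 = 72°C.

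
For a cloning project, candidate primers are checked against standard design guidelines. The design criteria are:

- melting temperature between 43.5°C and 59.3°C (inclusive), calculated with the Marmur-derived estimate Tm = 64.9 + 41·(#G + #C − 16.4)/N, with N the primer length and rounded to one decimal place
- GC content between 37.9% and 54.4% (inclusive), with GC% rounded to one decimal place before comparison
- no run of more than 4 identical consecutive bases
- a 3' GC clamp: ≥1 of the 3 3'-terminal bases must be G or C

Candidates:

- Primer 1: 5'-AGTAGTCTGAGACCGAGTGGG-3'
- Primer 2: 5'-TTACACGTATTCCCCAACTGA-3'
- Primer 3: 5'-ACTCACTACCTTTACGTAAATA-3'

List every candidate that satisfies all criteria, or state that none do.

Primer 2 only.

Primer 1 (21 nt, A=5 T=4 G=9 C=3): Tm = 64.9 + 41·(12 − 16.4)/21 = 56.3°C ✓; GC 12/21 = 57.1%, outside 37.9–54.4% ✗; longest run = 3 ✓; 3' end GGG has 3 G/C ✓ — fails.
Primer 2 (21 nt, A=6 T=6 G=2 C=7): Tm = 64.9 + 41·(9 − 16.4)/21 = 50.5°C ✓; GC 9/21 = 42.9% ✓; longest run = 4 ✓; 3' end TGA has 1 G/C ✓ — passes.
Primer 3 (22 nt, A=8 T=7 G=1 C=6): Tm = 64.9 + 41·(7 − 16.4)/22 = 47.4°C ✓; GC 7/22 = 31.8%, outside 37.9–54.4% ✗; longest run = 3 ✓; 3' end ATA has 0 G/C, need ≥1 ✗ — fails.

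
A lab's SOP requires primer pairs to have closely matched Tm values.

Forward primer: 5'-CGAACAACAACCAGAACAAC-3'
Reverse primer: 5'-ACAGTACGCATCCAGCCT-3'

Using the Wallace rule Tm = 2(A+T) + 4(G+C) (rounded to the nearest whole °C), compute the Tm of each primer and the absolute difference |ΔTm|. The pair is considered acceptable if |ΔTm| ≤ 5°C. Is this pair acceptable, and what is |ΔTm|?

Forward: A=11 T=0 G=2 C=7 → Tm = 2·11 + 4·9 = 58°C.
Reverse: A=5 T=3 G=3 C=7 → Tm = 2·8 + 4·10 = 56°C.
|ΔTm| = |58 − 56| = 2°C, ≤ 5°C.

|ΔTm| = 2°C; the pair is acceptable.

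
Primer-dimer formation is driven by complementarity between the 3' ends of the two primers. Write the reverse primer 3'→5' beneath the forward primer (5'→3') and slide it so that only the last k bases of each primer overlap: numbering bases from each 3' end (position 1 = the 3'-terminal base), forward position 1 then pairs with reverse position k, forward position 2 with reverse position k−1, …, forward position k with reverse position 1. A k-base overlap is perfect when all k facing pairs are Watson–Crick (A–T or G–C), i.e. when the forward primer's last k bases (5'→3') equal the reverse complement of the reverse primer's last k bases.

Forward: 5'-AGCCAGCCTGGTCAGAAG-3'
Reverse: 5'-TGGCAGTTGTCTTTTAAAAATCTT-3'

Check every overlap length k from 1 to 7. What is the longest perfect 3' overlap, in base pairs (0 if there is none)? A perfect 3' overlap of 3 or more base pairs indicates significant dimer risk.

Last 7 bases (5'→3') — forward …TCAGAAG, reverse …AAATCTT.
Reverse complement of the reverse primer's last 7 bases: AAGATTT; its first k bases are the reverse complement of the reverse primer's last k bases, so a perfect k-base overlap needs the forward primer's last k bases to equal them.
Comparing (forward last k vs required): k=1: G vs A ✗; k=2: AG vs AA ✗; k=3: AAG vs AAG ✓; k=4: GAAG vs AAGA ✗; k=5: AGAAG vs AAGAT ✗; k=6: CAGAAG vs AAGATT ✗; k=7: TCAGAAG vs AAGATTT ✗.
Only k = 3 is perfect, so the longest perfect 3' overlap is 3.

Longest perfect overlap: 3 complementary base pairs; significant dimer risk (threshold 3).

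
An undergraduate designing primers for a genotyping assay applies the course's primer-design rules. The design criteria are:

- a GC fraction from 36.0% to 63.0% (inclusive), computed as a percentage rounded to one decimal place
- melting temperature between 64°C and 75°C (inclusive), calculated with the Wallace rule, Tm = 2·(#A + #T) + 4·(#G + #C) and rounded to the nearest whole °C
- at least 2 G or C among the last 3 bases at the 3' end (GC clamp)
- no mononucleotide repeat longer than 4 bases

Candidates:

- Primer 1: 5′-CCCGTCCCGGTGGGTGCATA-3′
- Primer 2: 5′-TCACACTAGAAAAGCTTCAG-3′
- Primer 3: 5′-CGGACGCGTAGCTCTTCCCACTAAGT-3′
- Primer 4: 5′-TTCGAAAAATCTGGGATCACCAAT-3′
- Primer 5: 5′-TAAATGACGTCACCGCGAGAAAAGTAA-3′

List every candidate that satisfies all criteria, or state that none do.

Primer 1 (20 nt, A=2 T=4 G=7 C=7): GC 14/20 = 70.0%, outside 36.0–63.0% ✗; Tm = 2·6 + 4·14 = 68°C ✓; 3' end ATA has 0 G/C, need ≥2 ✗; longest run = 3 ✓ — fails.
Primer 2 (20 nt, A=8 T=4 G=3 C=5): GC 8/20 = 40.0% ✓; Tm = 2·12 + 4·8 = 56°C, outside 64–75°C ✗; 3' end CAG has 2 G/C ✓; longest run = 4 ✓ — fails.
Primer 3 (26 nt, A=5 T=6 G=6 C=9): GC 15/26 = 57.7% ✓; Tm = 2·11 + 4·15 = 82°C, outside 64–75°C ✗; 3' end AGT has 1 G/C, need ≥2 ✗; longest run = 3 ✓ — fails.
Primer 4 (24 nt, A=9 T=6 G=4 C=5): GC 9/24 = 37.5% ✓; Tm = 2·15 + 4·9 = 66°C ✓; 3' end AAT has 0 G/C, need ≥2 ✗; longest run = 5, exceeds 4 ✗ — fails.
Primer 5 (27 nt, A=12 T=4 G=6 C=5): GC 11/27 = 40.7% ✓; Tm = 2·16 + 4·11 = 76°C, outside 64–75°C ✗; 3' end TAA has 0 G/C, need ≥2 ✗; longest run = 4 ✓ — fails.

None of the candidates satisfy all criteria.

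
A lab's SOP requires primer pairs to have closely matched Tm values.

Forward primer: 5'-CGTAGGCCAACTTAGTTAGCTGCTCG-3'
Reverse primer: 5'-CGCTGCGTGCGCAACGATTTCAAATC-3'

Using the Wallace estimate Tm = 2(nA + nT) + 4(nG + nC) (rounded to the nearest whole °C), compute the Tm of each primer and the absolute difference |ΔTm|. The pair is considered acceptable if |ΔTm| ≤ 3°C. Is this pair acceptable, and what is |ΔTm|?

|ΔTm| = 0°C; the pair is acceptable.

Forward: A=5 T=7 G=7 C=7 → Tm = 2·12 + 4·14 = 80°C.
Reverse: A=6 T=6 G=6 C=8 → Tm = 2·12 + 4·14 = 80°C.
|ΔTm| = |80 − 80| = 0°C, ≤ 3°C.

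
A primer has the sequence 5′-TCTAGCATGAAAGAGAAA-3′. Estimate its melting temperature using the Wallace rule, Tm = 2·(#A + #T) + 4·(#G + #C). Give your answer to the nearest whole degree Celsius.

48°C

Base counts: A=9, T=3, G=4, C=2 (length 18).
Tm = 2·(9+3) + 4·(4+2) = 2·12 + 4·6 = 24 + 24 = 48°C.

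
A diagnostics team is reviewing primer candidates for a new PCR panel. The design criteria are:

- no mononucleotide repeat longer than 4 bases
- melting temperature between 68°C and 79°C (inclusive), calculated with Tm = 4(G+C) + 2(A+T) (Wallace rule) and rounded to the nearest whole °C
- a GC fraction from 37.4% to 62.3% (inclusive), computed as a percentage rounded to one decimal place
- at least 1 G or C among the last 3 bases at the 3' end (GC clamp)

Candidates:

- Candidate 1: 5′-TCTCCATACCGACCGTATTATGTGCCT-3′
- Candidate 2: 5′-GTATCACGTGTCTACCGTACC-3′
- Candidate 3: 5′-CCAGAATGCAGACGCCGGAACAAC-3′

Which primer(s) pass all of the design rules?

Candidate 1 (27 nt, A=5 T=9 G=4 C=9): longest run = 2 ✓; Tm = 2·14 + 4·13 = 80°C, outside 68–79°C ✗; GC 13/27 = 48.1% ✓; 3' end CCT has 2 G/C ✓ — fails.
Candidate 2 (21 nt, A=4 T=6 G=4 C=7): longest run = 2 ✓; Tm = 2·10 + 4·11 = 64°C, outside 68–79°C ✗; GC 11/21 = 52.4% ✓; 3' end ACC has 2 G/C ✓ — fails.
Candidate 3 (24 nt, A=9 T=1 G=6 C=8): longest run = 2 ✓; Tm = 2·10 + 4·14 = 76°C ✓; GC 14/24 = 58.3% ✓; 3' end AAC has 1 G/C ✓ — passes.

Candidate 3 only.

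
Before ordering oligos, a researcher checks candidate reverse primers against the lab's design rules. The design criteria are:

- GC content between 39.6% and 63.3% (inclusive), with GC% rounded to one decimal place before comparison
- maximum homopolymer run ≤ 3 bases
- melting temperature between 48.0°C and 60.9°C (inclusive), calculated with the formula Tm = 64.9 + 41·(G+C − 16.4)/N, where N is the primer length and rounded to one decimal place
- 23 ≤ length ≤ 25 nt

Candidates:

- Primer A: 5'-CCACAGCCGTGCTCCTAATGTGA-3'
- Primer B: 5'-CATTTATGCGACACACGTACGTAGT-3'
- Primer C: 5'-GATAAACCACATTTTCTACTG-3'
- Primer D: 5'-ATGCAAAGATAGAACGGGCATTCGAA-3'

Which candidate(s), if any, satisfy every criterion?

Primer A and Primer B.

Primer A (23 nt, A=5 T=5 G=5 C=8): GC 13/23 = 56.5% ✓; longest run = 2 ✓; Tm = 64.9 + 41·(13 − 16.4)/23 = 58.8°C ✓; length 23 ✓ — passes.
Primer B (25 nt, A=7 T=7 G=5 C=6): GC 11/25 = 44.0% ✓; longest run = 3 ✓; Tm = 64.9 + 41·(11 − 16.4)/25 = 56.0°C ✓; length 25 ✓ — passes.
Primer C (21 nt, A=7 T=7 G=2 C=5): GC 7/21 = 33.3%, outside 39.6–63.3% ✗; longest run = 4, exceeds 3 ✗; Tm = 64.9 + 41·(7 − 16.4)/21 = 46.5°C, outside 48.0–60.9°C ✗; length 21, outside 23–25 ✗ — fails.
Primer D (26 nt, A=11 T=4 G=7 C=4): GC 11/26 = 42.3% ✓; longest run = 3 ✓; Tm = 64.9 + 41·(11 − 16.4)/26 = 56.4°C ✓; length 26, outside 23–25 ✗ — fails.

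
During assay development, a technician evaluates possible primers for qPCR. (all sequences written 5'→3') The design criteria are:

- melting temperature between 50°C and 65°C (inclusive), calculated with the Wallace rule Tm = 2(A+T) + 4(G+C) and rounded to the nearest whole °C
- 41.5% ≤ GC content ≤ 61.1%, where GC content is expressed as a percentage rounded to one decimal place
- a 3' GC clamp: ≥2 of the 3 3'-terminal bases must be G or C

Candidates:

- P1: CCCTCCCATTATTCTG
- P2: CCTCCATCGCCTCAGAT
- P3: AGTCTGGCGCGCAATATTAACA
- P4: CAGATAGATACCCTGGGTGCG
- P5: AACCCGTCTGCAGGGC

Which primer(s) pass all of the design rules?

P1 (16 nt, A=2 T=6 G=1 C=7): Tm = 2·8 + 4·8 = 48°C, outside 50–65°C ✗; GC 8/16 = 50.0% ✓; 3' end CTG has 2 G/C ✓ — fails.
P2 (17 nt, A=3 T=4 G=2 C=8): Tm = 2·7 + 4·10 = 54°C ✓; GC 10/17 = 58.8% ✓; 3' end GAT has 1 G/C, need ≥2 ✗ — fails.
P3 (22 nt, A=7 T=5 G=5 C=5): Tm = 2·12 + 4·10 = 64°C ✓; GC 10/22 = 45.5% ✓; 3' end ACA has 1 G/C, need ≥2 ✗ — fails.
P4 (21 nt, A=5 T=4 G=7 C=5): Tm = 2·9 + 4·12 = 66°C, outside 50–65°C ✗; GC 12/21 = 57.1% ✓; 3' end GCG has 3 G/C ✓ — fails.
P5 (16 nt, A=3 T=2 G=5 C=6): Tm = 2·5 + 4·11 = 54°C ✓; GC 11/16 = 68.8%, outside 41.5–61.1% ✗; 3' end GGC has 3 G/C ✓ — fails.

None of the candidates satisfy all criteria.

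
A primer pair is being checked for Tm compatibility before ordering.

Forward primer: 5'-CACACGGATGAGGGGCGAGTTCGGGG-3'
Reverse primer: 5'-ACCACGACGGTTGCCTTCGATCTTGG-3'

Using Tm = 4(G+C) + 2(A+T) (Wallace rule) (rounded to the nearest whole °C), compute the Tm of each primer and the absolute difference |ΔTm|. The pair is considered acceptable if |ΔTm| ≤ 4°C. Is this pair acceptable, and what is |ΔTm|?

|ΔTm| = 6°C; the pair is not acceptable.

Forward: A=5 T=3 G=13 C=5 → Tm = 2·8 + 4·18 = 88°C.
Reverse: A=4 T=7 G=7 C=8 → Tm = 2·11 + 4·15 = 82°C.
|ΔTm| = |88 − 82| = 6°C, > 4°C.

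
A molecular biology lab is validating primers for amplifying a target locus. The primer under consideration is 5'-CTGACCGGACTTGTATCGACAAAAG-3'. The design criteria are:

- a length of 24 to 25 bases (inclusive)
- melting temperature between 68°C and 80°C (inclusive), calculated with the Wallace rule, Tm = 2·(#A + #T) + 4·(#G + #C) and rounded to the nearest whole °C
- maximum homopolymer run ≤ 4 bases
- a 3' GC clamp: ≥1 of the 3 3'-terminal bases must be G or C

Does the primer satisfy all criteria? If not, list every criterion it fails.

Base counts: A=8, T=5, G=6, C=6 (length 25).
length: length 25 ✓
Tm: Tm = 2·13 + 4·12 = 74°C ✓
homopolymer run: longest run = 4 ✓
GC clamp: 3' end AAG has 1 G/C ✓

Meets all criteria.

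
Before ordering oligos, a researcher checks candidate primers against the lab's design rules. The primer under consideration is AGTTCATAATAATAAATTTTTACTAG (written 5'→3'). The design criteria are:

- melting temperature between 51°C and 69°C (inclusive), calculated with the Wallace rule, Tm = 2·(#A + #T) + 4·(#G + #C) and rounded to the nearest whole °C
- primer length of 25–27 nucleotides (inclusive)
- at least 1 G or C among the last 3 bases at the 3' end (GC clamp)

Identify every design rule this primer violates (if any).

Meets all criteria.

Base counts: A=11, T=11, G=2, C=2 (length 26).
Tm: Tm = 2·22 + 4·4 = 60°C ✓
length: length 26 ✓
GC clamp: 3' end TAG has 1 G/C ✓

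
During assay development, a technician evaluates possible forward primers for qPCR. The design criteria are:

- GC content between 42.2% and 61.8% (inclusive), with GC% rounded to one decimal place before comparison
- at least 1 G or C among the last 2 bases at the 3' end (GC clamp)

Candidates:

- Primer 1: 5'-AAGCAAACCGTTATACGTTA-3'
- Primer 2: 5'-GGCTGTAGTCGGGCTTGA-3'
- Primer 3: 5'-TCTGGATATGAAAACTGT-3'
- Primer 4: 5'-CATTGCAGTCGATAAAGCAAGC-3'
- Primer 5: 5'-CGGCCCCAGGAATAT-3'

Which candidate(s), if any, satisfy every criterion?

Primer 1 (20 nt, A=8 T=5 G=3 C=4): GC 7/20 = 35.0%, outside 42.2–61.8% ✗; 3' end TA has 0 G/C, need ≥1 ✗ — fails.
Primer 2 (18 nt, A=2 T=5 G=8 C=3): GC 11/18 = 61.1% ✓; 3' end GA has 1 G/C ✓ — passes.
Primer 3 (18 nt, A=6 T=6 G=4 C=2): GC 6/18 = 33.3%, outside 42.2–61.8% ✗; 3' end GT has 1 G/C ✓ — fails.
Primer 4 (22 nt, A=8 T=4 G=5 C=5): GC 10/22 = 45.5% ✓; 3' end GC has 2 G/C ✓ — passes.
Primer 5 (15 nt, A=4 T=2 G=4 C=5): GC 9/15 = 60.0% ✓; 3' end AT has 0 G/C, need ≥1 ✗ — fails.

Primer 2 and Primer 4.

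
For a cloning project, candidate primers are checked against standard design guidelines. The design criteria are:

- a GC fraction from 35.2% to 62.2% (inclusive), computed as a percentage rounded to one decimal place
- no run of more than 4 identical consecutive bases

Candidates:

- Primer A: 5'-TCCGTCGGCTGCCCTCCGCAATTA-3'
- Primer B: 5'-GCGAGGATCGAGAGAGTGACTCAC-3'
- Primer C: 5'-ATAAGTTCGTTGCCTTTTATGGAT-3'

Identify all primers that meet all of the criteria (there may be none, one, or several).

Primer B only.

Primer A (24 nt, A=3 T=6 G=5 C=10): GC 15/24 = 62.5%, outside 35.2–62.2% ✗; longest run = 3 ✓ — fails.
Primer B (24 nt, A=7 T=3 G=9 C=5): GC 14/24 = 58.3% ✓; longest run = 2 ✓ — passes.
Primer C (24 nt, A=5 T=11 G=5 C=3): GC 8/24 = 33.3%, outside 35.2–62.2% ✗; longest run = 4 ✓ — fails.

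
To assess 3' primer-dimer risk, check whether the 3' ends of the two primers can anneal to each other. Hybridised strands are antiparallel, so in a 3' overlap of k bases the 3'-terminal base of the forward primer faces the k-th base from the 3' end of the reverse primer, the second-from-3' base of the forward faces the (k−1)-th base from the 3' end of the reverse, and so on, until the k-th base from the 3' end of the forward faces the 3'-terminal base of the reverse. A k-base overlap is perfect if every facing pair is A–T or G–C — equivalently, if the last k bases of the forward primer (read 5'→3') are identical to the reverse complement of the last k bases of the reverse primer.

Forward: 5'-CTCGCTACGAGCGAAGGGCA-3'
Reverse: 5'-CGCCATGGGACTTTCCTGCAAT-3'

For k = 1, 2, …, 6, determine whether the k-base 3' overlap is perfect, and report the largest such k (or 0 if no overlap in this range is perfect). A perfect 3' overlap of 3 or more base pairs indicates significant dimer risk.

Longest perfect overlap: 1 complementary base pair; below the dimer-risk threshold (threshold 3).

Last 6 bases (5'→3') — forward …AGGGCA, reverse …TGCAAT.
Reverse complement of the reverse primer's last 6 bases: ATTGCA; its first k bases are the reverse complement of the reverse primer's last k bases, so a perfect k-base overlap needs the forward primer's last k bases to equal them.
Comparing (forward last k vs required): k=1: A vs A ✓; k=2: CA vs AT ✗; k=3: GCA vs ATT ✗; k=4: GGCA vs ATTG ✗; k=5: GGGCA vs ATTGC ✗; k=6: AGGGCA vs ATTGCA ✗.
Only k = 1 is perfect, so the longest perfect 3' overlap is 1.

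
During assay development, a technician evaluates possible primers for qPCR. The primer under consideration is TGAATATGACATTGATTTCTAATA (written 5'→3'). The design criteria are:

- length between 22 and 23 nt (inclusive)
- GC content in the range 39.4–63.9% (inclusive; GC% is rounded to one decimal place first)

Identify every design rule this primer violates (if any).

Fails: length, GC content.

Base counts: A=9, T=10, G=3, C=2 (length 24).
length: length 24, outside 22–23 ✗
GC content: GC 5/24 = 20.8%, outside 39.4–63.9% ✗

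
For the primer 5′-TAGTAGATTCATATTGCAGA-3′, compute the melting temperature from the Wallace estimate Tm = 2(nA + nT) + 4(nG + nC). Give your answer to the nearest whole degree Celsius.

52°C

Base counts: A=7, T=7, G=4, C=2 (length 20).
Tm = 2·(7+7) + 4·(4+2) = 2·14 + 4·6 = 28 + 24 = 52°C.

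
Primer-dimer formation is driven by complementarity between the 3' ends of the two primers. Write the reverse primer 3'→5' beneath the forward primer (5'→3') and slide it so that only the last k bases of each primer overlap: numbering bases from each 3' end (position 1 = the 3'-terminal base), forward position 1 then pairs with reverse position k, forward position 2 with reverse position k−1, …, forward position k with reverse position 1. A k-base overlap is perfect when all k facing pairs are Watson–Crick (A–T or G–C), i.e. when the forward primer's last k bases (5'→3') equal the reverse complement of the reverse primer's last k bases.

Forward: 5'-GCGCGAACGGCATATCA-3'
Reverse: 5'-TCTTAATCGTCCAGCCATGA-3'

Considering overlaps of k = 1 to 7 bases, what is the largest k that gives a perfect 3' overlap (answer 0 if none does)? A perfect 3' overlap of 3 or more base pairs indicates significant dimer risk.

Last 7 bases (5'→3') — forward …CATATCA, reverse …GCCATGA.
Reverse complement of the reverse primer's last 7 bases: TCATGGC; its first k bases are the reverse complement of the reverse primer's last k bases, so a perfect k-base overlap needs the forward primer's last k bases to equal them.
Comparing (forward last k vs required): k=1: A vs T ✗; k=2: CA vs TC ✗; k=3: TCA vs TCA ✓; k=4: ATCA vs TCAT ✗; k=5: TATCA vs TCATG ✗; k=6: ATATCA vs TCATGG ✗; k=7: CATATCA vs TCATGGC ✗.
Only k = 3 is perfect, so the longest perfect 3' overlap is 3.

Longest perfect overlap: 3 complementary base pairs; significant dimer risk (threshold 3).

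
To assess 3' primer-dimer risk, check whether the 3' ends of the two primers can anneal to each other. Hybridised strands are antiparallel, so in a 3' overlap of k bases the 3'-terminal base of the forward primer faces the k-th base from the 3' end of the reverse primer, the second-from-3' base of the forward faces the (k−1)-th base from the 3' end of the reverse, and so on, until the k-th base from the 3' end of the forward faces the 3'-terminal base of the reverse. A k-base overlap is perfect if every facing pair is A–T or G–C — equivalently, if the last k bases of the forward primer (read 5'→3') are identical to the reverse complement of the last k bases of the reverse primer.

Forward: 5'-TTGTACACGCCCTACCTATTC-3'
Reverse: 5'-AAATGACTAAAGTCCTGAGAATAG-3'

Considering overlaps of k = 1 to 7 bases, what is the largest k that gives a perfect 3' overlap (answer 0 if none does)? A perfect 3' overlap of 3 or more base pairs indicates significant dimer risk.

Longest perfect overlap: 6 complementary base pairs; significant dimer risk (threshold 3).

Last 7 bases (5'→3') — forward …CCTATTC, reverse …AGAATAG.
Reverse complement of the reverse primer's last 7 bases: CTATTCT; its first k bases are the reverse complement of the reverse primer's last k bases, so a perfect k-base overlap needs the forward primer's last k bases to equal them.
Comparing (forward last k vs required): k=1: C vs C ✓; k=2: TC vs CT ✗; k=3: TTC vs CTA ✗; k=4: ATTC vs CTAT ✗; k=5: TATTC vs CTATT ✗; k=6: CTATTC vs CTATTC ✓; k=7: CCTATTC vs CTATTCT ✗.
Perfect overlaps at k = 1, 6; the largest is 6.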